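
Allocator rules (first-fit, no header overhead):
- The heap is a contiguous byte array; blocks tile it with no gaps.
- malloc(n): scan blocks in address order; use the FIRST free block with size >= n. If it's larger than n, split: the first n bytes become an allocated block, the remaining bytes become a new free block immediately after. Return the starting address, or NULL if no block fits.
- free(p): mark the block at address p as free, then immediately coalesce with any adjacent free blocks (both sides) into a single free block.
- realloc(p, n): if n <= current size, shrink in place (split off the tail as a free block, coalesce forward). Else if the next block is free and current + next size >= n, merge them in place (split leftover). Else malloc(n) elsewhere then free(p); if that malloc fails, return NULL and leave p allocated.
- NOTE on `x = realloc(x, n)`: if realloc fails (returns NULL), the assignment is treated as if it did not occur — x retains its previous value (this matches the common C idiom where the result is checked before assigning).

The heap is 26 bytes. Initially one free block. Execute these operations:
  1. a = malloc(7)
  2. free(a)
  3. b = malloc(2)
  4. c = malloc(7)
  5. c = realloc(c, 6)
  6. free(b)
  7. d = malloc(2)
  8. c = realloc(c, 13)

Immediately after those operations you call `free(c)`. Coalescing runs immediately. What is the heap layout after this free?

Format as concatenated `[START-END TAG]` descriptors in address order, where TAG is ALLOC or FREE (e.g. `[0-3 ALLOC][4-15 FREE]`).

Answer: [0-1 ALLOC][2-25 FREE]

Derivation:
Op 1: a = malloc(7) -> a = 0; heap: [0-6 ALLOC][7-25 FREE]
Op 2: free(a) -> (freed a); heap: [0-25 FREE]
Op 3: b = malloc(2) -> b = 0; heap: [0-1 ALLOC][2-25 FREE]
Op 4: c = malloc(7) -> c = 2; heap: [0-1 ALLOC][2-8 ALLOC][9-25 FREE]
Op 5: c = realloc(c, 6) -> c = 2; heap: [0-1 ALLOC][2-7 ALLOC][8-25 FREE]
Op 6: free(b) -> (freed b); heap: [0-1 FREE][2-7 ALLOC][8-25 FREE]
Op 7: d = malloc(2) -> d = 0; heap: [0-1 ALLOC][2-7 ALLOC][8-25 FREE]
Op 8: c = realloc(c, 13) -> c = 2; heap: [0-1 ALLOC][2-14 ALLOC][15-25 FREE]
free(c): c = 2 -> block [2-14 ALLOC]; mark free, coalesce with adjacent free neighbors -> [0-1 ALLOC][2-25 FREE]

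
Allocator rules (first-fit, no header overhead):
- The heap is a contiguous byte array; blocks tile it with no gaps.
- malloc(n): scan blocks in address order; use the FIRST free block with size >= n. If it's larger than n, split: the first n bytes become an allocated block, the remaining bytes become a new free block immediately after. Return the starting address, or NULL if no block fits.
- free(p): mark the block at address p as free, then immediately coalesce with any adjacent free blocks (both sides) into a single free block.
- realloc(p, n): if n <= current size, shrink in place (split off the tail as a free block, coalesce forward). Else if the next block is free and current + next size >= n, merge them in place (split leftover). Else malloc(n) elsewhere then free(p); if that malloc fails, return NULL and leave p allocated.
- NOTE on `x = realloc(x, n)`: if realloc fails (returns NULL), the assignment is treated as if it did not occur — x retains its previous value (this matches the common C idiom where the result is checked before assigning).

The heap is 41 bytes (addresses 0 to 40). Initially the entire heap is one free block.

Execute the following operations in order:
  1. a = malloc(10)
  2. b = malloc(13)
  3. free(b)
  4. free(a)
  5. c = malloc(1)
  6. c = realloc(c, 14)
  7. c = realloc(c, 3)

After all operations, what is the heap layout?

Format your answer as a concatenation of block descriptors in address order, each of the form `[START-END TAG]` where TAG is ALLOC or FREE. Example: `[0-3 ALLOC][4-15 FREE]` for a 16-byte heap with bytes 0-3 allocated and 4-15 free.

Op 1: a = malloc(10) -> a = 0; heap: [0-9 ALLOC][10-40 FREE]
Op 2: b = malloc(13) -> b = 10; heap: [0-9 ALLOC][10-22 ALLOC][23-40 FREE]
Op 3: free(b) -> (freed b); heap: [0-9 ALLOC][10-40 FREE]
Op 4: free(a) -> (freed a); heap: [0-40 FREE]
Op 5: c = malloc(1) -> c = 0; heap: [0-0 ALLOC][1-40 FREE]
Op 6: c = realloc(c, 14) -> c = 0; heap: [0-13 ALLOC][14-40 FREE]
Op 7: c = realloc(c, 3) -> c = 0; heap: [0-2 ALLOC][3-40 FREE]

Answer: [0-2 ALLOC][3-40 FREE]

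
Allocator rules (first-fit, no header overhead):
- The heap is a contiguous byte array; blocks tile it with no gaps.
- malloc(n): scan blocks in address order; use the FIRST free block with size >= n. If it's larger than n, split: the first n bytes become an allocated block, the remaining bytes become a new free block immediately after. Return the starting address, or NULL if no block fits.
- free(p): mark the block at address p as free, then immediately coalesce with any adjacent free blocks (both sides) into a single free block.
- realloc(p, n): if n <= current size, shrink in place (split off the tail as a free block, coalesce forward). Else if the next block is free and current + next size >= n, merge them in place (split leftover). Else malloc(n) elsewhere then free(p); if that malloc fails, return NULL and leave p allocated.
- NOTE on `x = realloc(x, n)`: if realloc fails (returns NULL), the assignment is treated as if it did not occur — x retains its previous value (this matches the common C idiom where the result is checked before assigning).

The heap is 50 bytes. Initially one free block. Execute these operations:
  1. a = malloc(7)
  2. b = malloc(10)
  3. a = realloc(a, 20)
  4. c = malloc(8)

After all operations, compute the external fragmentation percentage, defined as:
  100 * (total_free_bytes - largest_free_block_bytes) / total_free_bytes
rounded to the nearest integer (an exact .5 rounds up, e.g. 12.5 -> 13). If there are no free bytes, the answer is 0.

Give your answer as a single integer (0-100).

Op 1: a = malloc(7) -> a = 0; heap: [0-6 ALLOC][7-49 FREE]
Op 2: b = malloc(10) -> b = 7; heap: [0-6 ALLOC][7-16 ALLOC][17-49 FREE]
Op 3: a = realloc(a, 20) -> a = 17; heap: [0-6 FREE][7-16 ALLOC][17-36 ALLOC][37-49 FREE]
Op 4: c = malloc(8) -> c = 37; heap: [0-6 FREE][7-16 ALLOC][17-36 ALLOC][37-44 ALLOC][45-49 FREE]
Free blocks: [7 5] total_free=12 largest=7 -> 100*(12-7)/12 = 500/12 ≈ 41.667 -> rounds to 42

Answer: 42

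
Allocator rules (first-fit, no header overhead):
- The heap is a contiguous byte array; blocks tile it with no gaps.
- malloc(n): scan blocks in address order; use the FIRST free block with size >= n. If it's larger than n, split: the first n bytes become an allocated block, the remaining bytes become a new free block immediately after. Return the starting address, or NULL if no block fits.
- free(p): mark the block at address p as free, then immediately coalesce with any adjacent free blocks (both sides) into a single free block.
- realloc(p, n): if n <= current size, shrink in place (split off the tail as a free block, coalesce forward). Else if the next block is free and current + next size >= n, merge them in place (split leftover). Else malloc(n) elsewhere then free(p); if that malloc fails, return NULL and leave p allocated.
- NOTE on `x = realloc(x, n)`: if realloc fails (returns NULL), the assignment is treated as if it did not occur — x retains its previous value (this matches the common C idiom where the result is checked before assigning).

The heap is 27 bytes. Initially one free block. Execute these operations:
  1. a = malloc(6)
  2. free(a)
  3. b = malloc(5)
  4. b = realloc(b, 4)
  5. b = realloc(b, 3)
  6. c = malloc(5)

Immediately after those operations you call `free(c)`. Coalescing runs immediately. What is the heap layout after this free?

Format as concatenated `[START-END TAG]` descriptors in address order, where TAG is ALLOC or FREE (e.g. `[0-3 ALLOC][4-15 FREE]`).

Op 1: a = malloc(6) -> a = 0; heap: [0-5 ALLOC][6-26 FREE]
Op 2: free(a) -> (freed a); heap: [0-26 FREE]
Op 3: b = malloc(5) -> b = 0; heap: [0-4 ALLOC][5-26 FREE]
Op 4: b = realloc(b, 4) -> b = 0; heap: [0-3 ALLOC][4-26 FREE]
Op 5: b = realloc(b, 3) -> b = 0; heap: [0-2 ALLOC][3-26 FREE]
Op 6: c = malloc(5) -> c = 3; heap: [0-2 ALLOC][3-7 ALLOC][8-26 FREE]
free(c): c = 3 -> block [3-7 ALLOC]; mark free, coalesce with adjacent free neighbors -> [0-2 ALLOC][3-26 FREE]

Answer: [0-2 ALLOC][3-26 FREE]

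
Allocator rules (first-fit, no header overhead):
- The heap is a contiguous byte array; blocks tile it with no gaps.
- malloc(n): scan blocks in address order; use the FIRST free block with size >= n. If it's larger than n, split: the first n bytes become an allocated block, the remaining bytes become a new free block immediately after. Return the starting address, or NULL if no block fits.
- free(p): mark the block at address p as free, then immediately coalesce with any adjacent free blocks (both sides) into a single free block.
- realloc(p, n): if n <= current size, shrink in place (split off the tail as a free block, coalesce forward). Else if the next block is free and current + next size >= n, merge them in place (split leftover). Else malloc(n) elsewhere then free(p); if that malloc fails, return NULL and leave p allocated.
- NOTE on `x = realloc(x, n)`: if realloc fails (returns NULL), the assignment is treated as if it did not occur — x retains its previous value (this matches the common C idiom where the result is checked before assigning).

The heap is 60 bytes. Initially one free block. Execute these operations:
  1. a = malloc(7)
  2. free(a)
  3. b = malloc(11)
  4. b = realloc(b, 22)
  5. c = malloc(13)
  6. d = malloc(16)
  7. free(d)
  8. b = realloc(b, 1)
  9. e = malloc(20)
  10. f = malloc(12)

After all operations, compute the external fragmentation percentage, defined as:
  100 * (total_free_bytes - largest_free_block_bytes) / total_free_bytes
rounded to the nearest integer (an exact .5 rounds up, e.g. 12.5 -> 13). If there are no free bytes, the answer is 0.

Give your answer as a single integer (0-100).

Answer: 7

Derivation:
Op 1: a = malloc(7) -> a = 0; heap: [0-6 ALLOC][7-59 FREE]
Op 2: free(a) -> (freed a); heap: [0-59 FREE]
Op 3: b = malloc(11) -> b = 0; heap: [0-10 ALLOC][11-59 FREE]
Op 4: b = realloc(b, 22) -> b = 0; heap: [0-21 ALLOC][22-59 FREE]
Op 5: c = malloc(13) -> c = 22; heap: [0-21 ALLOC][22-34 ALLOC][35-59 FREE]
Op 6: d = malloc(16) -> d = 35; heap: [0-21 ALLOC][22-34 ALLOC][35-50 ALLOC][51-59 FREE]
Op 7: free(d) -> (freed d); heap: [0-21 ALLOC][22-34 ALLOC][35-59 FREE]
Op 8: b = realloc(b, 1) -> b = 0; heap: [0-0 ALLOC][1-21 FREE][22-34 ALLOC][35-59 FREE]
Op 9: e = malloc(20) -> e = 1; heap: [0-0 ALLOC][1-20 ALLOC][21-21 FREE][22-34 ALLOC][35-59 FREE]
Op 10: f = malloc(12) -> f = 35; heap: [0-0 ALLOC][1-20 ALLOC][21-21 FREE][22-34 ALLOC][35-46 ALLOC][47-59 FREE]
Free blocks: [1 13] total_free=14 largest=13 -> 100*(14-13)/14 = 100/14 ≈ 7.143 -> rounds to 7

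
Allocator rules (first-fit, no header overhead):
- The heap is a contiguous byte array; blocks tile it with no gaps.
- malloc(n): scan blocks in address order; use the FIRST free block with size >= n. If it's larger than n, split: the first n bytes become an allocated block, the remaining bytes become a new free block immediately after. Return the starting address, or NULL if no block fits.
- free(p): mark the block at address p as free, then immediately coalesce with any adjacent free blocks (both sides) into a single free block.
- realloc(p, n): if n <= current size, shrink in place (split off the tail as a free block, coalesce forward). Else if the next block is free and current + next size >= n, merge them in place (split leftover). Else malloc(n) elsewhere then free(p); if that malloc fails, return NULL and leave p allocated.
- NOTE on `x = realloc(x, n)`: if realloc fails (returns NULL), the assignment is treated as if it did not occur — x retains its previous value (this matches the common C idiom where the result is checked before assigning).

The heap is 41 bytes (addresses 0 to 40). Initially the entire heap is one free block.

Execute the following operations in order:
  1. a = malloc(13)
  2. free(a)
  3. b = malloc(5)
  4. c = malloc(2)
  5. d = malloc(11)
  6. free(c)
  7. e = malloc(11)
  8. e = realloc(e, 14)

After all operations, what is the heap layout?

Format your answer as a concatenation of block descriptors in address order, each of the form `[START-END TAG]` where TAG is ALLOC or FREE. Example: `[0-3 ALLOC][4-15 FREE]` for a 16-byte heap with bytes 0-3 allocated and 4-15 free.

Answer: [0-4 ALLOC][5-6 FREE][7-17 ALLOC][18-31 ALLOC][32-40 FREE]

Derivation:
Op 1: a = malloc(13) -> a = 0; heap: [0-12 ALLOC][13-40 FREE]
Op 2: free(a) -> (freed a); heap: [0-40 FREE]
Op 3: b = malloc(5) -> b = 0; heap: [0-4 ALLOC][5-40 FREE]
Op 4: c = malloc(2) -> c = 5; heap: [0-4 ALLOC][5-6 ALLOC][7-40 FREE]
Op 5: d = malloc(11) -> d = 7; heap: [0-4 ALLOC][5-6 ALLOC][7-17 ALLOC][18-40 FREE]
Op 6: free(c) -> (freed c); heap: [0-4 ALLOC][5-6 FREE][7-17 ALLOC][18-40 FREE]
Op 7: e = malloc(11) -> e = 18; heap: [0-4 ALLOC][5-6 FREE][7-17 ALLOC][18-28 ALLOC][29-40 FREE]
Op 8: e = realloc(e, 14) -> e = 18; heap: [0-4 ALLOC][5-6 FREE][7-17 ALLOC][18-31 ALLOC][32-40 FREE]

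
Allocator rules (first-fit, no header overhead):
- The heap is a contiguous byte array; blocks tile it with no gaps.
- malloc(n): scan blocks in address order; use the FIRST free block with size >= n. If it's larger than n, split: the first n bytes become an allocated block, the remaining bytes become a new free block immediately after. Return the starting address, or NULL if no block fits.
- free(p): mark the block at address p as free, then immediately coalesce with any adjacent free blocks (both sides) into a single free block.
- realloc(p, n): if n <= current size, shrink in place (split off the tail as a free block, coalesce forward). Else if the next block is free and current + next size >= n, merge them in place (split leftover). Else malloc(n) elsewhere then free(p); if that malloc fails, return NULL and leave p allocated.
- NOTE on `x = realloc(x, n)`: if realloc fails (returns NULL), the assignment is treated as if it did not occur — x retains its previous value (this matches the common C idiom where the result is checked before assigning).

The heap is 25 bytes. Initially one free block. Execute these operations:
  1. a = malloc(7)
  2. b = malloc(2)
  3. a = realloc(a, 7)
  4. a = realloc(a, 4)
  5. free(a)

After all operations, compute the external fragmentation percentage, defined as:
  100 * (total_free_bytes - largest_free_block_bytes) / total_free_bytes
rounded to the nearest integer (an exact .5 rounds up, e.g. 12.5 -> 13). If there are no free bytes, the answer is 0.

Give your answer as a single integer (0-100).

Answer: 30

Derivation:
Op 1: a = malloc(7) -> a = 0; heap: [0-6 ALLOC][7-24 FREE]
Op 2: b = malloc(2) -> b = 7; heap: [0-6 ALLOC][7-8 ALLOC][9-24 FREE]
Op 3: a = realloc(a, 7) -> a = 0; heap: [0-6 ALLOC][7-8 ALLOC][9-24 FREE]
Op 4: a = realloc(a, 4) -> a = 0; heap: [0-3 ALLOC][4-6 FREE][7-8 ALLOC][9-24 FREE]
Op 5: free(a) -> (freed a); heap: [0-6 FREE][7-8 ALLOC][9-24 FREE]
Free blocks: [7 16] total_free=23 largest=16 -> 100*(23-16)/23 = 700/23 ≈ 30.435 -> rounds to 30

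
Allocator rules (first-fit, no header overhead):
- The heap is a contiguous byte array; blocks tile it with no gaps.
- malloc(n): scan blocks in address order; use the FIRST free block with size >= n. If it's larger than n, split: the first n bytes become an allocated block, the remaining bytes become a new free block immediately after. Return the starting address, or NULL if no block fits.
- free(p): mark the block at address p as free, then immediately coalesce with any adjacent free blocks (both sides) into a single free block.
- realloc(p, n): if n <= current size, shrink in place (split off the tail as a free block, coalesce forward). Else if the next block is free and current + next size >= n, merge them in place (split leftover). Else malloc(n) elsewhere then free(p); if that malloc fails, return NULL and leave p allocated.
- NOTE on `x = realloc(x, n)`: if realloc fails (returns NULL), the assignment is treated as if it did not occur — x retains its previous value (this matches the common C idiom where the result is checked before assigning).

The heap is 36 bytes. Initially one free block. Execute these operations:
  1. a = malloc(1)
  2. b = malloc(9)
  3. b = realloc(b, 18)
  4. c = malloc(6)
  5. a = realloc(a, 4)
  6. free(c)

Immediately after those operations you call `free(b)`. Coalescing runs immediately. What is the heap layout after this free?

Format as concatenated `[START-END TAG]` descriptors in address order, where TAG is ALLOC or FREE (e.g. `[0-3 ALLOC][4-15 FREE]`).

Answer: [0-24 FREE][25-28 ALLOC][29-35 FREE]

Derivation:
Op 1: a = malloc(1) -> a = 0; heap: [0-0 ALLOC][1-35 FREE]
Op 2: b = malloc(9) -> b = 1; heap: [0-0 ALLOC][1-9 ALLOC][10-35 FREE]
Op 3: b = realloc(b, 18) -> b = 1; heap: [0-0 ALLOC][1-18 ALLOC][19-35 FREE]
Op 4: c = malloc(6) -> c = 19; heap: [0-0 ALLOC][1-18 ALLOC][19-24 ALLOC][25-35 FREE]
Op 5: a = realloc(a, 4) -> a = 25; heap: [0-0 FREE][1-18 ALLOC][19-24 ALLOC][25-28 ALLOC][29-35 FREE]
Op 6: free(c) -> (freed c); heap: [0-0 FREE][1-18 ALLOC][19-24 FREE][25-28 ALLOC][29-35 FREE]
free(b): b = 1 -> block [1-18 ALLOC]; mark free, coalesce with adjacent free neighbors -> [0-24 FREE][25-28 ALLOC][29-35 FREE]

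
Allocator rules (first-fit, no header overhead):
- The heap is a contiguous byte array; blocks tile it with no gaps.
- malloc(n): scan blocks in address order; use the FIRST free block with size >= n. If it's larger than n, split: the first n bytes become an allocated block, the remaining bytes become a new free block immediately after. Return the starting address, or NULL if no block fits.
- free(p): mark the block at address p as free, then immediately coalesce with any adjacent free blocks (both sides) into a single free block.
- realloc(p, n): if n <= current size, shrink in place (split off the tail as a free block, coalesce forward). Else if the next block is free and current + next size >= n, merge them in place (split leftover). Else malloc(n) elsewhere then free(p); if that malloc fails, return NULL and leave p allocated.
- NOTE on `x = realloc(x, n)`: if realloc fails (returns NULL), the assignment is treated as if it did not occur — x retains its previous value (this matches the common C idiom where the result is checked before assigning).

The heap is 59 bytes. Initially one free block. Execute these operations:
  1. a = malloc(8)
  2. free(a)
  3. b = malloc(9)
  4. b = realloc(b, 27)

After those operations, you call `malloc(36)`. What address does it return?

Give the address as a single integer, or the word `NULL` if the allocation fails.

Answer: NULL

Derivation:
Op 1: a = malloc(8) -> a = 0; heap: [0-7 ALLOC][8-58 FREE]
Op 2: free(a) -> (freed a); heap: [0-58 FREE]
Op 3: b = malloc(9) -> b = 0; heap: [0-8 ALLOC][9-58 FREE]
Op 4: b = realloc(b, 27) -> b = 0; heap: [0-26 ALLOC][27-58 FREE]
malloc(36): first-fit scan over [0-26 ALLOC][27-58 FREE] -> NULL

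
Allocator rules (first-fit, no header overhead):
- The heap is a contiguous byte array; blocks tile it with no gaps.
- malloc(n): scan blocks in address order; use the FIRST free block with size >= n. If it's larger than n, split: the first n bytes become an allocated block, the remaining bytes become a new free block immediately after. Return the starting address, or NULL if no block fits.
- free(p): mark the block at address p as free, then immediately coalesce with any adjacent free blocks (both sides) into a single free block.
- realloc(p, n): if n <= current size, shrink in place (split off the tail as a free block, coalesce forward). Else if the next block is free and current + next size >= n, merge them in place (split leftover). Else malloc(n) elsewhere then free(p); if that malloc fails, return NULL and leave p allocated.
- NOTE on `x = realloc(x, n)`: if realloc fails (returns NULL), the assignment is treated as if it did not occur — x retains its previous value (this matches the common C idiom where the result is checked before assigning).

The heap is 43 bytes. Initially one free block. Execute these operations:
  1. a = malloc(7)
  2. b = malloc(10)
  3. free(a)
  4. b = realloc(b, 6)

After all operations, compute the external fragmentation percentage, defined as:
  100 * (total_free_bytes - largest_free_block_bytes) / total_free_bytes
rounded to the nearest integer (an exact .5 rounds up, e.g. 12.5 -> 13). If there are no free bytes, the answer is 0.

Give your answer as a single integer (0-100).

Answer: 19

Derivation:
Op 1: a = malloc(7) -> a = 0; heap: [0-6 ALLOC][7-42 FREE]
Op 2: b = malloc(10) -> b = 7; heap: [0-6 ALLOC][7-16 ALLOC][17-42 FREE]
Op 3: free(a) -> (freed a); heap: [0-6 FREE][7-16 ALLOC][17-42 FREE]
Op 4: b = realloc(b, 6) -> b = 7; heap: [0-6 FREE][7-12 ALLOC][13-42 FREE]
Free blocks: [7 30] total_free=37 largest=30 -> 100*(37-30)/37 = 700/37 ≈ 18.919 -> rounds to 19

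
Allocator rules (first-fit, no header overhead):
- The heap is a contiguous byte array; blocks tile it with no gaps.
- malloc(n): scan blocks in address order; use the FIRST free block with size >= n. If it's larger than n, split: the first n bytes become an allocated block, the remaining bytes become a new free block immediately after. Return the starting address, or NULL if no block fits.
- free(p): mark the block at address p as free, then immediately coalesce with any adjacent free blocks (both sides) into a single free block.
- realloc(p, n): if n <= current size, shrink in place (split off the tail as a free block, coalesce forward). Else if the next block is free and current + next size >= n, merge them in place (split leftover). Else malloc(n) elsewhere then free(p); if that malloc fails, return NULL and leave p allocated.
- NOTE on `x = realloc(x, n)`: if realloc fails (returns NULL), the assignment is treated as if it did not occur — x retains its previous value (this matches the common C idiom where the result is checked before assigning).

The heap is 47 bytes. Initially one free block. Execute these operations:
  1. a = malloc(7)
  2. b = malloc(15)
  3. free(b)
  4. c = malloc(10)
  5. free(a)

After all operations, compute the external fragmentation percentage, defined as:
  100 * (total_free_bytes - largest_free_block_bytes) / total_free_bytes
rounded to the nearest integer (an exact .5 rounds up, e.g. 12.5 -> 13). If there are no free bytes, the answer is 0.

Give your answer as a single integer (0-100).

Answer: 19

Derivation:
Op 1: a = malloc(7) -> a = 0; heap: [0-6 ALLOC][7-46 FREE]
Op 2: b = malloc(15) -> b = 7; heap: [0-6 ALLOC][7-21 ALLOC][22-46 FREE]
Op 3: free(b) -> (freed b); heap: [0-6 ALLOC][7-46 FREE]
Op 4: c = malloc(10) -> c = 7; heap: [0-6 ALLOC][7-16 ALLOC][17-46 FREE]
Op 5: free(a) -> (freed a); heap: [0-6 FREE][7-16 ALLOC][17-46 FREE]
Free blocks: [7 30] total_free=37 largest=30 -> 100*(37-30)/37 = 700/37 ≈ 18.919 -> rounds to 19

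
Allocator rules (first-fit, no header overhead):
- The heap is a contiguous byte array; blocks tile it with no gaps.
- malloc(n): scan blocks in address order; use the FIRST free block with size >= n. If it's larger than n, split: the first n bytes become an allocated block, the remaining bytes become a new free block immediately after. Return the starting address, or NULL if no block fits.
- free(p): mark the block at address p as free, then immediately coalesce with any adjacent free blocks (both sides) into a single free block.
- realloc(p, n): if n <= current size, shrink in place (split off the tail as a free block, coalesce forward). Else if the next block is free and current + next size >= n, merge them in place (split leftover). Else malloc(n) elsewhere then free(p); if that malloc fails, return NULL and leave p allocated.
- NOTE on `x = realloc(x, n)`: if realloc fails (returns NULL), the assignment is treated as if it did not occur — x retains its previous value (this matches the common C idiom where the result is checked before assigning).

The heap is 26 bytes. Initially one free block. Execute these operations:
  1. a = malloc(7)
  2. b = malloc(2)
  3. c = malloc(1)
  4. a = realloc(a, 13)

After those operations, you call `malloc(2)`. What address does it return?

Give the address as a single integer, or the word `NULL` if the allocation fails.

Answer: 0

Derivation:
Op 1: a = malloc(7) -> a = 0; heap: [0-6 ALLOC][7-25 FREE]
Op 2: b = malloc(2) -> b = 7; heap: [0-6 ALLOC][7-8 ALLOC][9-25 FREE]
Op 3: c = malloc(1) -> c = 9; heap: [0-6 ALLOC][7-8 ALLOC][9-9 ALLOC][10-25 FREE]
Op 4: a = realloc(a, 13) -> a = 10; heap: [0-6 FREE][7-8 ALLOC][9-9 ALLOC][10-22 ALLOC][23-25 FREE]
malloc(2): first-fit scan over [0-6 FREE][7-8 ALLOC][9-9 ALLOC][10-22 ALLOC][23-25 FREE] -> 0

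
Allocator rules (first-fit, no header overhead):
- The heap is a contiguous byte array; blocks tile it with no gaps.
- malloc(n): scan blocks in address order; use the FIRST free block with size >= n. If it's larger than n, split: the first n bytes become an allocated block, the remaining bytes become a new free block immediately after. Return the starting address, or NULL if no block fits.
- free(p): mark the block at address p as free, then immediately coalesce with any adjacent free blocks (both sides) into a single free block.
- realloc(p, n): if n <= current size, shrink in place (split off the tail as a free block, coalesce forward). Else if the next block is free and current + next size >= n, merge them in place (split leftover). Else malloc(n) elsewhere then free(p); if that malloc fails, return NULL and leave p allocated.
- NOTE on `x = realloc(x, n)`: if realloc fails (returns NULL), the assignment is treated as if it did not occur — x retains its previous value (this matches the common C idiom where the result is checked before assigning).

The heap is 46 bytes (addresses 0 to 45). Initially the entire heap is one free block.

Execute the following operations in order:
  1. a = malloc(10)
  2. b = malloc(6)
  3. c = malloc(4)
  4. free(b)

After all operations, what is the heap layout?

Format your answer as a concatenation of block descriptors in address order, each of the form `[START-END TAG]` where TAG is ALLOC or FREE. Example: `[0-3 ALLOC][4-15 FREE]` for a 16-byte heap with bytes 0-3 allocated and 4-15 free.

Op 1: a = malloc(10) -> a = 0; heap: [0-9 ALLOC][10-45 FREE]
Op 2: b = malloc(6) -> b = 10; heap: [0-9 ALLOC][10-15 ALLOC][16-45 FREE]
Op 3: c = malloc(4) -> c = 16; heap: [0-9 ALLOC][10-15 ALLOC][16-19 ALLOC][20-45 FREE]
Op 4: free(b) -> (freed b); heap: [0-9 ALLOC][10-15 FREE][16-19 ALLOC][20-45 FREE]

Answer: [0-9 ALLOC][10-15 FREE][16-19 ALLOC][20-45 FREE]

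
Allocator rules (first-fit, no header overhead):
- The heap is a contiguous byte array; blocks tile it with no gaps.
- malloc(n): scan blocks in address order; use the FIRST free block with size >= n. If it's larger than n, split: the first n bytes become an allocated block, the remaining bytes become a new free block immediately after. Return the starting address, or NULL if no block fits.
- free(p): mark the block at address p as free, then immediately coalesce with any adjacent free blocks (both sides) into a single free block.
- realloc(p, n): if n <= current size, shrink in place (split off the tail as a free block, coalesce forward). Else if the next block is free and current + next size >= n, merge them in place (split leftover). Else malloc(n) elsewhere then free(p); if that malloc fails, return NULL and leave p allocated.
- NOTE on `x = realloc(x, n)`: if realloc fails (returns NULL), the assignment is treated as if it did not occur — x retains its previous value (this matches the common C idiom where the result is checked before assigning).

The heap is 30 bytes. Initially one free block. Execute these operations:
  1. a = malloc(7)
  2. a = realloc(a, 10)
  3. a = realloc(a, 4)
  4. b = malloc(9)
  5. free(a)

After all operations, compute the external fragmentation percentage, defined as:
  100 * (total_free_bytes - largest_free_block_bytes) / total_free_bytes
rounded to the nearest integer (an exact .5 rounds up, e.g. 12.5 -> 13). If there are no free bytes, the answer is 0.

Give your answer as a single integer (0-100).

Answer: 19

Derivation:
Op 1: a = malloc(7) -> a = 0; heap: [0-6 ALLOC][7-29 FREE]
Op 2: a = realloc(a, 10) -> a = 0; heap: [0-9 ALLOC][10-29 FREE]
Op 3: a = realloc(a, 4) -> a = 0; heap: [0-3 ALLOC][4-29 FREE]
Op 4: b = malloc(9) -> b = 4; heap: [0-3 ALLOC][4-12 ALLOC][13-29 FREE]
Op 5: free(a) -> (freed a); heap: [0-3 FREE][4-12 ALLOC][13-29 FREE]
Free blocks: [4 17] total_free=21 largest=17 -> 100*(21-17)/21 = 400/21 ≈ 19.048 -> rounds to 19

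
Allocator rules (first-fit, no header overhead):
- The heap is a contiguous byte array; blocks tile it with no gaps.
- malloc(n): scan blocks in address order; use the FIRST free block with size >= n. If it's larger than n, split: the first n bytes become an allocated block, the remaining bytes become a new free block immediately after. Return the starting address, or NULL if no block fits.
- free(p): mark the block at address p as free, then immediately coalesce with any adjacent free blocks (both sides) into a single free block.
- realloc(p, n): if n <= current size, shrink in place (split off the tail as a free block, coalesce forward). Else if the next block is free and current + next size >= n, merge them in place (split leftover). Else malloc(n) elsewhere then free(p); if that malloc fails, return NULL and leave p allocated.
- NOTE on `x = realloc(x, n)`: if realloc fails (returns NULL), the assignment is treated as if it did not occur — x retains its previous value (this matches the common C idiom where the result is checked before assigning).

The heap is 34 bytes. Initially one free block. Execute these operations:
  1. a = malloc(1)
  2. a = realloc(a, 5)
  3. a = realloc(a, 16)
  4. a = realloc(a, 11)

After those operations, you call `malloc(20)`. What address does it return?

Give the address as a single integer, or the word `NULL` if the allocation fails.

Op 1: a = malloc(1) -> a = 0; heap: [0-0 ALLOC][1-33 FREE]
Op 2: a = realloc(a, 5) -> a = 0; heap: [0-4 ALLOC][5-33 FREE]
Op 3: a = realloc(a, 16) -> a = 0; heap: [0-15 ALLOC][16-33 FREE]
Op 4: a = realloc(a, 11) -> a = 0; heap: [0-10 ALLOC][11-33 FREE]
malloc(20): first-fit scan over [0-10 ALLOC][11-33 FREE] -> 11

Answer: 11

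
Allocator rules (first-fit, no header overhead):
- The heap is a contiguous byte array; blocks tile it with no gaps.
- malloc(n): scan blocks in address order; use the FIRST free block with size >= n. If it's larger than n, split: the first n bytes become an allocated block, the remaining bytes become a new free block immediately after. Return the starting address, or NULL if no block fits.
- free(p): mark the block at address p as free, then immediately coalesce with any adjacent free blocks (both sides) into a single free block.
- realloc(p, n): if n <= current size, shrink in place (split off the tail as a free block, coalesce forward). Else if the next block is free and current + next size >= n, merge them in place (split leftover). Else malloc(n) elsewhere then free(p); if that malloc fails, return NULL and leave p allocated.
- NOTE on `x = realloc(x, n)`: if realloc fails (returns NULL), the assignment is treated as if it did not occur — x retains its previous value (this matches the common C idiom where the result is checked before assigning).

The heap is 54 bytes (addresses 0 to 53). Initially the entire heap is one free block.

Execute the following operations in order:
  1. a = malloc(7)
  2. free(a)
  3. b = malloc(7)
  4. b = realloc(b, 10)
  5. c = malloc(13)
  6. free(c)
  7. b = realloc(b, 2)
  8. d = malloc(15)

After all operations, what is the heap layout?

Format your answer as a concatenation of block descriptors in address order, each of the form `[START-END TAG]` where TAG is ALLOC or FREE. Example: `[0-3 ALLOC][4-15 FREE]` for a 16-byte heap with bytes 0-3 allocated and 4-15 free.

Answer: [0-1 ALLOC][2-16 ALLOC][17-53 FREE]

Derivation:
Op 1: a = malloc(7) -> a = 0; heap: [0-6 ALLOC][7-53 FREE]
Op 2: free(a) -> (freed a); heap: [0-53 FREE]
Op 3: b = malloc(7) -> b = 0; heap: [0-6 ALLOC][7-53 FREE]
Op 4: b = realloc(b, 10) -> b = 0; heap: [0-9 ALLOC][10-53 FREE]
Op 5: c = malloc(13) -> c = 10; heap: [0-9 ALLOC][10-22 ALLOC][23-53 FREE]
Op 6: free(c) -> (freed c); heap: [0-9 ALLOC][10-53 FREE]
Op 7: b = realloc(b, 2) -> b = 0; heap: [0-1 ALLOC][2-53 FREE]
Op 8: d = malloc(15) -> d = 2; heap: [0-1 ALLOC][2-16 ALLOC][17-53 FREE]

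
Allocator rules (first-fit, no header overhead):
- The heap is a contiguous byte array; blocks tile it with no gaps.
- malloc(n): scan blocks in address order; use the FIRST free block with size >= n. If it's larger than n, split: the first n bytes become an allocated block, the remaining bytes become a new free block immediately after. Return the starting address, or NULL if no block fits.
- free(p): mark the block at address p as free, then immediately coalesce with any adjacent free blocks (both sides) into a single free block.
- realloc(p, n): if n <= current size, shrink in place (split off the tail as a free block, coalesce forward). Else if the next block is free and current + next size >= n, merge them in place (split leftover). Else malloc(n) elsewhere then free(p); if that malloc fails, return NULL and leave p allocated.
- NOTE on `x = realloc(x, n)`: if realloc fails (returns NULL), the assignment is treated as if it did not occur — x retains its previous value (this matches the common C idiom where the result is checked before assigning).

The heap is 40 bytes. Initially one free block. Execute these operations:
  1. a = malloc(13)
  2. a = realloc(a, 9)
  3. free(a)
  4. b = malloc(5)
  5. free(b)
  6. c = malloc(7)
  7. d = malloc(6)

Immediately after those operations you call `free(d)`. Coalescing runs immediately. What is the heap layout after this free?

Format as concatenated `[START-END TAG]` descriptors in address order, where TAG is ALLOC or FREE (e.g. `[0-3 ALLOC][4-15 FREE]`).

Answer: [0-6 ALLOC][7-39 FREE]

Derivation:
Op 1: a = malloc(13) -> a = 0; heap: [0-12 ALLOC][13-39 FREE]
Op 2: a = realloc(a, 9) -> a = 0; heap: [0-8 ALLOC][9-39 FREE]
Op 3: free(a) -> (freed a); heap: [0-39 FREE]
Op 4: b = malloc(5) -> b = 0; heap: [0-4 ALLOC][5-39 FREE]
Op 5: free(b) -> (freed b); heap: [0-39 FREE]
Op 6: c = malloc(7) -> c = 0; heap: [0-6 ALLOC][7-39 FREE]
Op 7: d = malloc(6) -> d = 7; heap: [0-6 ALLOC][7-12 ALLOC][13-39 FREE]
free(d): d = 7 -> block [7-12 ALLOC]; mark free, coalesce with adjacent free neighbors -> [0-6 ALLOC][7-39 FREE]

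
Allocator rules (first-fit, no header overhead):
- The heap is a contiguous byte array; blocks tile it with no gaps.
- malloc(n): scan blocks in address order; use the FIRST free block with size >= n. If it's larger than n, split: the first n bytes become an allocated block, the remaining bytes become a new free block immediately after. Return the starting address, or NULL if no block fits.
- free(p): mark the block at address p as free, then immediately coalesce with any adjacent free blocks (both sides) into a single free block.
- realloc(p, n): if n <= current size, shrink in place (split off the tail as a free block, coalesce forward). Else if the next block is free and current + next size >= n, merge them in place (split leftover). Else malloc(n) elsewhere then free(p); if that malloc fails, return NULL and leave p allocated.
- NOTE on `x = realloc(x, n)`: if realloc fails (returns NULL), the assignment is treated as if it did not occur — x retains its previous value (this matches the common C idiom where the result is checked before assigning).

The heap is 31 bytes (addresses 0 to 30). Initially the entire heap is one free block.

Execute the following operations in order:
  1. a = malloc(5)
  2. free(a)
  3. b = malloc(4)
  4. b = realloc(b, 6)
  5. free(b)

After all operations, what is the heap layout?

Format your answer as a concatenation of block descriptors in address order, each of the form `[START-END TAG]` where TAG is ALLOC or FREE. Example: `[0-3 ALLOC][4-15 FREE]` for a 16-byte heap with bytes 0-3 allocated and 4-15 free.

Op 1: a = malloc(5) -> a = 0; heap: [0-4 ALLOC][5-30 FREE]
Op 2: free(a) -> (freed a); heap: [0-30 FREE]
Op 3: b = malloc(4) -> b = 0; heap: [0-3 ALLOC][4-30 FREE]
Op 4: b = realloc(b, 6) -> b = 0; heap: [0-5 ALLOC][6-30 FREE]
Op 5: free(b) -> (freed b); heap: [0-30 FREE]

Answer: [0-30 FREE]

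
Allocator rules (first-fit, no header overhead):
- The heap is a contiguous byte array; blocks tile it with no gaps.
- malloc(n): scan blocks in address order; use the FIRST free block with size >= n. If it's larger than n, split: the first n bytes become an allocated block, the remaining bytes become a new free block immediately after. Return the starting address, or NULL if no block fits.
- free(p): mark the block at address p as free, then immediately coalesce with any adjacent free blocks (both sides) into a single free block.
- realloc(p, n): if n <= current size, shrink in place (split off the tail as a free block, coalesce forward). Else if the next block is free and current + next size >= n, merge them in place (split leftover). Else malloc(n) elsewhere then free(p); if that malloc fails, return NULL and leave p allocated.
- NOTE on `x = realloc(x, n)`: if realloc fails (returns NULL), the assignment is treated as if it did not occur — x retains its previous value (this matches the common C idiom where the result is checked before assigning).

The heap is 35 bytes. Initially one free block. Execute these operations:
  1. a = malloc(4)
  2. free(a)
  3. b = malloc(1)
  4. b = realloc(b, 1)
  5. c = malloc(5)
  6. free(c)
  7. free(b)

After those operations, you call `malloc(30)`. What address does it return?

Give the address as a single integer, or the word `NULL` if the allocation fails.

Answer: 0

Derivation:
Op 1: a = malloc(4) -> a = 0; heap: [0-3 ALLOC][4-34 FREE]
Op 2: free(a) -> (freed a); heap: [0-34 FREE]
Op 3: b = malloc(1) -> b = 0; heap: [0-0 ALLOC][1-34 FREE]
Op 4: b = realloc(b, 1) -> b = 0; heap: [0-0 ALLOC][1-34 FREE]
Op 5: c = malloc(5) -> c = 1; heap: [0-0 ALLOC][1-5 ALLOC][6-34 FREE]
Op 6: free(c) -> (freed c); heap: [0-0 ALLOC][1-34 FREE]
Op 7: free(b) -> (freed b); heap: [0-34 FREE]
malloc(30): first-fit scan over [0-34 FREE] -> 0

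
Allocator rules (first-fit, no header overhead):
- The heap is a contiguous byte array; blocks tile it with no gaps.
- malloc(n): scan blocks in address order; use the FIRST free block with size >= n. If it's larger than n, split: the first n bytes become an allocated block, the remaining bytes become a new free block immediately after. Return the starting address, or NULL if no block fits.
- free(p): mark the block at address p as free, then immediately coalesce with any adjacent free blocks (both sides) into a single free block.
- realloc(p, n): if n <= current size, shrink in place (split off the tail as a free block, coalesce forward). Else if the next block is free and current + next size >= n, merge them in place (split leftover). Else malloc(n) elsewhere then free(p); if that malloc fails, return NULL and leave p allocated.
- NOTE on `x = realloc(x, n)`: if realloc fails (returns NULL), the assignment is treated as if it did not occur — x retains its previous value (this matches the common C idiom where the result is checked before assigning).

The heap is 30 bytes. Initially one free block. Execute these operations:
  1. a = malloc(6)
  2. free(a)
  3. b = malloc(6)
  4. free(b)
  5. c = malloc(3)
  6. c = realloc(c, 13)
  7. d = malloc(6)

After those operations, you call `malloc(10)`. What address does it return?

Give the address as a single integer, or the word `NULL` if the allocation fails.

Op 1: a = malloc(6) -> a = 0; heap: [0-5 ALLOC][6-29 FREE]
Op 2: free(a) -> (freed a); heap: [0-29 FREE]
Op 3: b = malloc(6) -> b = 0; heap: [0-5 ALLOC][6-29 FREE]
Op 4: free(b) -> (freed b); heap: [0-29 FREE]
Op 5: c = malloc(3) -> c = 0; heap: [0-2 ALLOC][3-29 FREE]
Op 6: c = realloc(c, 13) -> c = 0; heap: [0-12 ALLOC][13-29 FREE]
Op 7: d = malloc(6) -> d = 13; heap: [0-12 ALLOC][13-18 ALLOC][19-29 FREE]
malloc(10): first-fit scan over [0-12 ALLOC][13-18 ALLOC][19-29 FREE] -> 19

Answer: 19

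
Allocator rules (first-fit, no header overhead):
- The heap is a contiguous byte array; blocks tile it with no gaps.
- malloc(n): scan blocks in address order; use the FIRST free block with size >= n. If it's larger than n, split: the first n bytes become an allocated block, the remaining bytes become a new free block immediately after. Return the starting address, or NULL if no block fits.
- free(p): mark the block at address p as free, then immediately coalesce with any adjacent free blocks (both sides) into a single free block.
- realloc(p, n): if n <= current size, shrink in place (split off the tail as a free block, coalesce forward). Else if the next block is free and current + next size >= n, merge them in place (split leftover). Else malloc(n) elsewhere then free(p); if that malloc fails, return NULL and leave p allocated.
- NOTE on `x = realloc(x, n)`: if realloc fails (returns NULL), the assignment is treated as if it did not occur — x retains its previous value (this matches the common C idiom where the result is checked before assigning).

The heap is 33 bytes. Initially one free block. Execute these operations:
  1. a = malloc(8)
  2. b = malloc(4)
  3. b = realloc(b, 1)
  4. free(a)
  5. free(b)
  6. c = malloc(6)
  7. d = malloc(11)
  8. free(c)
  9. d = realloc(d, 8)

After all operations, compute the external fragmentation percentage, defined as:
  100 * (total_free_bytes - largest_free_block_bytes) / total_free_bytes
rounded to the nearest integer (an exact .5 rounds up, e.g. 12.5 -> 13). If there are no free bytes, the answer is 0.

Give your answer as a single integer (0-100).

Op 1: a = malloc(8) -> a = 0; heap: [0-7 ALLOC][8-32 FREE]
Op 2: b = malloc(4) -> b = 8; heap: [0-7 ALLOC][8-11 ALLOC][12-32 FREE]
Op 3: b = realloc(b, 1) -> b = 8; heap: [0-7 ALLOC][8-8 ALLOC][9-32 FREE]
Op 4: free(a) -> (freed a); heap: [0-7 FREE][8-8 ALLOC][9-32 FREE]
Op 5: free(b) -> (freed b); heap: [0-32 FREE]
Op 6: c = malloc(6) -> c = 0; heap: [0-5 ALLOC][6-32 FREE]
Op 7: d = malloc(11) -> d = 6; heap: [0-5 ALLOC][6-16 ALLOC][17-32 FREE]
Op 8: free(c) -> (freed c); heap: [0-5 FREE][6-16 ALLOC][17-32 FREE]
Op 9: d = realloc(d, 8) -> d = 6; heap: [0-5 FREE][6-13 ALLOC][14-32 FREE]
Free blocks: [6 19] total_free=25 largest=19 -> 100*(25-19)/25 = 600/25 = 24

Answer: 24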